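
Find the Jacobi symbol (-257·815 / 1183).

-1

By multiplicativity, (-257·815 / 1183) = (-257 / 1183)·(815 / 1183).
First factor (-257 / 1183):
Pull out -1: (-257 / 1183) = (-1 / 1183)·(257 / 1183). Since 1183 ≡ 3 (mod 4), (-1 / 1183) = -1. Now have -(257 / 1183).
257 ≡ 1 (mod 4), so quadratic reciprocity gives (257 / 1183) = (1183 / 257). Reduce: 1183 ≡ 155 (mod 257). Now have -(155 / 257).
257 ≡ 1 (mod 4), so quadratic reciprocity gives (155 / 257) = (257 / 155). Reduce: 257 ≡ 102 (mod 155). Now have -(102 / 155).
Factor out 2: 102 = 2·51. Since 155 ≡ 3 (mod 8), (2 / 155) = -1. Now have (51 / 155).
Both 51 ≡ 3 and 155 ≡ 3 (mod 4), so reciprocity gives (51 / 155) = -(155 / 51). Reduce: 155 ≡ 2 (mod 51). Now have -(2 / 51).
Factor out 2: 2 = 2. Since 51 ≡ 3 (mod 8), (2 / 51) = -1. Now have (1 / 51).
(1 / 51) = 1. Collecting the sign factors: 1.
Second factor (815 / 1183):
Both 815 ≡ 3 and 1183 ≡ 3 (mod 4), so reciprocity gives (815 / 1183) = -(1183 / 815). Reduce: 1183 ≡ 368 (mod 815). Now have -(368 / 815).
Factor out 2: 368 = 2^4·23. Since 815 ≡ 7 (mod 8), (2 / 815) = +1, and (2 / 815)^4 = +1. Now have -(23 / 815).
Both 23 ≡ 3 and 815 ≡ 3 (mod 4), so reciprocity gives (23 / 815) = -(815 / 23). Reduce: 815 ≡ 10 (mod 23). Now have (10 / 23).
Factor out 2: 10 = 2·5. Since 23 ≡ 7 (mod 8), (2 / 23) = +1. Now have (5 / 23).
5 ≡ 1 (mod 4), so quadratic reciprocity gives (5 / 23) = (23 / 5). Reduce: 23 ≡ 3 (mod 5). Now have (3 / 5).
5 ≡ 1 (mod 4), so quadratic reciprocity gives (3 / 5) = (5 / 3). Reduce: 5 ≡ 2 (mod 3). Now have (2 / 3).
Factor out 2: 2 = 2. Since 3 ≡ 3 (mod 8), (2 / 3) = -1. Now have -(1 / 3).
(1 / 3) = 1. Collecting the sign factors: -1.
Product: (1)·(-1) = -1.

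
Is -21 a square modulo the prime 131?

no

Reduce the numerator: -21 ≡ 110 (mod 131), so (-21|131) = (110|131).
Factor out 2: 110 = 2·55. Since 131 ≡ 3 (mod 8), (2|131) = -1. Now have -(55|131).
Both 55 ≡ 3 and 131 ≡ 3 (mod 4), so reciprocity gives (55|131) = -(131|55). Reduce: 131 ≡ 21 (mod 55). Now have (21|55).
21 ≡ 1 (mod 4), so quadratic reciprocity gives (21|55) = (55|21). Reduce: 55 ≡ 13 (mod 21). Now have (13|21).
13 ≡ 1 (mod 4), so quadratic reciprocity gives (13|21) = (21|13). Reduce: 21 ≡ 8 (mod 13). Now have (8|13).
Factor out 2: 8 = 2^3. Since 13 ≡ 5 (mod 8), (2|13) = -1, and (2|13)^3 = -1. Now have -(1|13).
(1|13) = 1. Collecting the sign factors: -1.
The Legendre symbol is -1, so x^2 ≡ -21 (mod 131) has no solution.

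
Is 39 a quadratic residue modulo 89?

89 ≡ 1 (mod 4), so quadratic reciprocity gives (39|89) = (89|39). Reduce: 89 ≡ 11 (mod 39). Now have (11|39).
Both 11 ≡ 3 and 39 ≡ 3 (mod 4), so reciprocity gives (11|39) = -(39|11). Reduce: 39 ≡ 6 (mod 11). Now have -(6|11).
Factor out 2: 6 = 2·3. Since 11 ≡ 3 (mod 8), (2|11) = -1. Now have (3|11).
Both 3 ≡ 3 and 11 ≡ 3 (mod 4), so reciprocity gives (3|11) = -(11|3). Reduce: 11 ≡ 2 (mod 3). Now have -(2|3).
Factor out 2: 2 = 2. Since 3 ≡ 3 (mod 8), (2|3) = -1. Now have (1|3).
(1|3) = 1. Collecting the sign factors: 1.
(39|89) = 1, and 89 is prime, so 39 is a quadratic residue mod 89.

yes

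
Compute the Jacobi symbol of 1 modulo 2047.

1

(1 / 2047) = 1. Collecting the sign factors: 1.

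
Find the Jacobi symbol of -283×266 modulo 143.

1

By multiplicativity, (-283·266|143) = (-283|143)·(266|143).
First factor (-283|143):
(-283|143)
  = -(283|143)    [143 ≡ 3 mod 4 ⇒ (-1|143) = -1]
  = -(140|143)    [283 ≡ 140 mod 143]
  = -(35|143)    [143 ≡ 7 mod 8 ⇒ (2|143)^2 = +1]
  = (143|35)    [QR: both ≡ 3 mod 4, sign flips]
  = (3|35)    [143 ≡ 3 mod 35]
  = -(35|3)    [QR: both ≡ 3 mod 4, sign flips]
  = -(2|3)    [35 ≡ 2 mod 3]
  = (1|3)    [3 ≡ 3 mod 8 ⇒ (2|3) = -1]
  = 1    [(1|3) = 1]
Second factor (266|143):
(266|143)
  = (123|143)    [266 ≡ 123 mod 143]
  = -(143|123)    [QR: both ≡ 3 mod 4, sign flips]
  = -(20|123)    [143 ≡ 20 mod 123]
  = -(5|123)    [123 ≡ 3 mod 8 ⇒ (2|123)^2 = +1]
  = -(123|5)    [QR: 5 ≡ 1 mod 4, sign kept]
  = -(3|5)    [123 ≡ 3 mod 5]
  = -(5|3)    [QR: 5 ≡ 1 mod 4, sign kept]
  = -(2|3)    [5 ≡ 2 mod 3]
  = (1|3)    [3 ≡ 3 mod 8 ⇒ (2|3) = -1]
  = 1    [(1|3) = 1]
Product: (1)·(1) = 1.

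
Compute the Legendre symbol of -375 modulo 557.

(-375 / 557)
  = (182 / 557)    [-375 ≡ 182 mod 557]
  = -(91 / 557)    [557 ≡ 5 mod 8 ⇒ (2 / 557) = -1]
  = -(557 / 91)    [QR: 557 ≡ 1 mod 4, sign kept]
  = -(11 / 91)    [557 ≡ 11 mod 91]
  = (91 / 11)    [QR: both ≡ 3 mod 4, sign flips]
  = (3 / 11)    [91 ≡ 3 mod 11]
  = -(11 / 3)    [QR: both ≡ 3 mod 4, sign flips]
  = -(2 / 3)    [11 ≡ 2 mod 3]
  = (1 / 3)    [3 ≡ 3 mod 8 ⇒ (2 / 3) = -1]
  = 1    [(1 / 3) = 1]

1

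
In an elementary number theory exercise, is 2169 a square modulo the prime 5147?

2169 ≡ 1 (mod 4), so quadratic reciprocity gives (2169|5147) = (5147|2169). Reduce: 5147 ≡ 809 (mod 2169). Now have (809|2169).
809 ≡ 1 (mod 4), so quadratic reciprocity gives (809|2169) = (2169|809). Reduce: 2169 ≡ 551 (mod 809). Now have (551|809).
809 ≡ 1 (mod 4), so quadratic reciprocity gives (551|809) = (809|551). Reduce: 809 ≡ 258 (mod 551). Now have (258|551).
Factor out 2: 258 = 2·129. Since 551 ≡ 7 (mod 8), (2|551) = +1. Now have (129|551).
129 ≡ 1 (mod 4), so quadratic reciprocity gives (129|551) = (551|129). Reduce: 551 ≡ 35 (mod 129). Now have (35|129).
129 ≡ 1 (mod 4), so quadratic reciprocity gives (35|129) = (129|35). Reduce: 129 ≡ 24 (mod 35). Now have (24|35).
Factor out 2: 24 = 2^3·3. Since 35 ≡ 3 (mod 8), (2|35) = -1, and (2|35)^3 = -1. Now have -(3|35).
Both 3 ≡ 3 and 35 ≡ 3 (mod 4), so reciprocity gives (3|35) = -(35|3). Reduce: 35 ≡ 2 (mod 3). Now have (2|3).
Factor out 2: 2 = 2. Since 3 ≡ 3 (mod 8), (2|3) = -1. Now have -(1|3).
(1|3) = 1. Collecting the sign factors: -1.
The Legendre symbol is -1, so x^2 ≡ 2169 (mod 5147) has no solution.

no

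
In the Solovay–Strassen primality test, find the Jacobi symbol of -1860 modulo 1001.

(-1860|1001)
  = (1860|1001)    [1001 ≡ 1 mod 4 ⇒ (-1|1001) = +1]
  = (859|1001)    [1860 ≡ 859 mod 1001]
  = (1001|859)    [QR: 1001 ≡ 1 mod 4, sign kept]
  = (142|859)    [1001 ≡ 142 mod 859]
  = -(71|859)    [859 ≡ 3 mod 8 ⇒ (2|859) = -1]
  = (859|71)    [QR: both ≡ 3 mod 4, sign flips]
  = (7|71)    [859 ≡ 7 mod 71]
  = -(71|7)    [QR: both ≡ 3 mod 4, sign flips]
  = -(1|7)    [71 ≡ 1 mod 7]
  = -1    [(1|7) = 1]

-1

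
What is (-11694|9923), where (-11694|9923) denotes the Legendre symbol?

(-11694|9923)
  = (8152|9923)    [-11694 ≡ 8152 mod 9923]
  = -(1019|9923)    [9923 ≡ 3 mod 8 ⇒ (2|9923)^3 = -1]
  = (9923|1019)    [QR: both ≡ 3 mod 4, sign flips]
  = (752|1019)    [9923 ≡ 752 mod 1019]
  = (47|1019)    [1019 ≡ 3 mod 8 ⇒ (2|1019)^4 = +1]
  = -(1019|47)    [QR: both ≡ 3 mod 4, sign flips]
  = -(32|47)    [1019 ≡ 32 mod 47]
  = -(1|47)    [47 ≡ 7 mod 8 ⇒ (2|47)^5 = +1]
  = -1    [(1|47) = 1]

-1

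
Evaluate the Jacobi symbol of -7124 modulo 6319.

(-7124/6319)
  = (5514/6319)    [-7124 ≡ 5514 mod 6319]
  = (2757/6319)    [6319 ≡ 7 mod 8 ⇒ (2/6319) = +1]
  = (6319/2757)    [QR: 2757 ≡ 1 mod 4, sign kept]
  = (805/2757)    [6319 ≡ 805 mod 2757]
  = (2757/805)    [QR: 805 ≡ 1 mod 4, sign kept]
  = (342/805)    [2757 ≡ 342 mod 805]
  = -(171/805)    [805 ≡ 5 mod 8 ⇒ (2/805) = -1]
  = -(805/171)    [QR: 805 ≡ 1 mod 4, sign kept]
  = -(121/171)    [805 ≡ 121 mod 171]
  = -(171/121)    [QR: 121 ≡ 1 mod 4, sign kept]
  = -(50/121)    [171 ≡ 50 mod 121]
  = -(25/121)    [121 ≡ 1 mod 8 ⇒ (2/121) = +1]
  = -(121/25)    [QR: 25 ≡ 1 mod 4, sign kept]
  = -(21/25)    [121 ≡ 21 mod 25]
  = -(25/21)    [QR: 21 ≡ 1 mod 4, sign kept]
  = -(4/21)    [25 ≡ 4 mod 21]
  = -(1/21)    [21 ≡ 5 mod 8 ⇒ (2/21)^2 = +1]
  = -1    [(1/21) = 1]

-1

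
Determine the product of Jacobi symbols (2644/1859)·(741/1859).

0

By multiplicativity, (2644·741/1859) = (2644/1859)·(741/1859).
First factor (2644/1859):
Reduce the numerator: 2644 ≡ 785 (mod 1859), so (2644/1859) = (785/1859).
785 ≡ 1 (mod 4), so quadratic reciprocity gives (785/1859) = (1859/785). Reduce: 1859 ≡ 289 (mod 785). Now have (289/785).
289 ≡ 1 (mod 4), so quadratic reciprocity gives (289/785) = (785/289). Reduce: 785 ≡ 207 (mod 289). Now have (207/289).
289 ≡ 1 (mod 4), so quadratic reciprocity gives (207/289) = (289/207). Reduce: 289 ≡ 82 (mod 207). Now have (82/207).
Factor out 2: 82 = 2·41. Since 207 ≡ 7 (mod 8), (2/207) = +1. Now have (41/207).
41 ≡ 1 (mod 4), so quadratic reciprocity gives (41/207) = (207/41). Reduce: 207 ≡ 2 (mod 41). Now have (2/41).
Factor out 2: 2 = 2. Since 41 ≡ 1 (mod 8), (2/41) = +1. Now have (1/41).
(1/41) = 1. Collecting the sign factors: 1.
Second factor (741/1859):
741 ≡ 1 (mod 4), so quadratic reciprocity gives (741/1859) = (1859/741). Reduce: 1859 ≡ 377 (mod 741). Now have (377/741).
377 ≡ 1 (mod 4), so quadratic reciprocity gives (377/741) = (741/377). Reduce: 741 ≡ 364 (mod 377). Now have (364/377).
Factor out 2: 364 = 2^2·91. Since 377 ≡ 1 (mod 8), (2/377) = +1, and (2/377)^2 = +1. Now have (91/377).
377 ≡ 1 (mod 4), so quadratic reciprocity gives (91/377) = (377/91). Reduce: 377 ≡ 13 (mod 91). Now have (13/91).
13 ≡ 1 (mod 4), so quadratic reciprocity gives (13/91) = (91/13). Reduce: 91 ≡ 0 (mod 13). Now have (0/13).
The numerator is now 0 with denominator 13 > 1: the symbol is 0.
Product: (1)·(0) = 0.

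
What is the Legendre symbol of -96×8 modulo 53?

By multiplicativity, (-96·8/53) = (-96/53)·(8/53).
First factor (-96/53):
Reduce the numerator: -96 ≡ 10 (mod 53), so (-96/53) = (10/53).
Factor out 2: 10 = 2·5. Since 53 ≡ 5 (mod 8), (2/53) = -1. Now have -(5/53).
5 ≡ 1 (mod 4), so quadratic reciprocity gives (5/53) = (53/5). Reduce: 53 ≡ 3 (mod 5). Now have -(3/5).
5 ≡ 1 (mod 4), so quadratic reciprocity gives (3/5) = (5/3). Reduce: 5 ≡ 2 (mod 3). Now have -(2/3).
Factor out 2: 2 = 2. Since 3 ≡ 3 (mod 8), (2/3) = -1. Now have (1/3).
(1/3) = 1. Collecting the sign factors: 1.
Second factor (8/53):
Factor out 2: 8 = 2^3. Since 53 ≡ 5 (mod 8), (2/53) = -1, and (2/53)^3 = -1. Now have -(1/53).
(1/53) = 1. Collecting the sign factors: -1.
Product: (1)·(-1) = -1.

-1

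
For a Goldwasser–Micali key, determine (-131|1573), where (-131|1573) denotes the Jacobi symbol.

(-131|1573)
  = (1442|1573)    [-131 ≡ 1442 mod 1573]
  = -(721|1573)    [1573 ≡ 5 mod 8 ⇒ (2|1573) = -1]
  = -(1573|721)    [QR: 721 ≡ 1 mod 4, sign kept]
  = -(131|721)    [1573 ≡ 131 mod 721]
  = -(721|131)    [QR: 721 ≡ 1 mod 4, sign kept]
  = -(66|131)    [721 ≡ 66 mod 131]
  = (33|131)    [131 ≡ 3 mod 8 ⇒ (2|131) = -1]
  = (131|33)    [QR: 33 ≡ 1 mod 4, sign kept]
  = (32|33)    [131 ≡ 32 mod 33]
  = (1|33)    [33 ≡ 1 mod 8 ⇒ (2|33)^5 = +1]
  = 1    [(1|33) = 1]

1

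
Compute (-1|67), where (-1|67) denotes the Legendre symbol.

Reduce the numerator: -1 ≡ 66 (mod 67), so (-1|67) = (66|67).
Factor out 2: 66 = 2·33. Since 67 ≡ 3 (mod 8), (2|67) = -1. Now have -(33|67).
33 ≡ 1 (mod 4), so quadratic reciprocity gives (33|67) = (67|33). Reduce: 67 ≡ 1 (mod 33). Now have -(1|33).
(1|33) = 1. Collecting the sign factors: -1.

-1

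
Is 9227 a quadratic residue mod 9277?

no

9277 ≡ 1 (mod 4), so quadratic reciprocity gives (9227/9277) = (9277/9227). Reduce: 9277 ≡ 50 (mod 9227). Now have (50/9227).
Factor out 2: 50 = 2·25. Since 9227 ≡ 3 (mod 8), (2/9227) = -1. Now have -(25/9227).
25 ≡ 1 (mod 4), so quadratic reciprocity gives (25/9227) = (9227/25). Reduce: 9227 ≡ 2 (mod 25). Now have -(2/25).
Factor out 2: 2 = 2. Since 25 ≡ 1 (mod 8), (2/25) = +1. Now have -(1/25).
(1/25) = 1. Collecting the sign factors: -1.
(9227/9277) = -1, and 9277 is prime, so 9227 is not a quadratic residue mod 9277.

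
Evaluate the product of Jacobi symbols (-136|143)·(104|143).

0

By multiplicativity, (-136·104|143) = (-136|143)·(104|143).
First factor (-136|143):
(-136|143)
  = (7|143)    [-136 ≡ 7 mod 143]
  = -(143|7)    [QR: both ≡ 3 mod 4, sign flips]
  = -(3|7)    [143 ≡ 3 mod 7]
  = (7|3)    [QR: both ≡ 3 mod 4, sign flips]
  = (1|3)    [7 ≡ 1 mod 3]
  = 1    [(1|3) = 1]
Second factor (104|143):
(104|143)
  = (13|143)    [143 ≡ 7 mod 8 ⇒ (2|143)^3 = +1]
  = (143|13)    [QR: 13 ≡ 1 mod 4, sign kept]
  = (0|13)    [143 ≡ 0 mod 13]
  = 0    [numerator 0, gcd > 1]
Product: (1)·(0) = 0.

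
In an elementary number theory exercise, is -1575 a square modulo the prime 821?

(-1575|821)
  = (67|821)    [-1575 ≡ 67 mod 821]
  = (821|67)    [QR: 821 ≡ 1 mod 4, sign kept]
  = (17|67)    [821 ≡ 17 mod 67]
  = (67|17)    [QR: 17 ≡ 1 mod 4, sign kept]
  = (16|17)    [67 ≡ 16 mod 17]
  = (1|17)    [17 ≡ 1 mod 8 ⇒ (2|17)^4 = +1]
  = 1    [(1|17) = 1]
The Legendre symbol is 1, so x^2 ≡ -1575 (mod 821) has solution.

yes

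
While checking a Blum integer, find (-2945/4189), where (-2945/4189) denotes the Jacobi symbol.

1

Pull out -1: (-2945/4189) = (-1/4189)·(2945/4189). Since 4189 ≡ 1 (mod 4), (-1/4189) = +1. Now have (2945/4189).
2945 ≡ 1 (mod 4), so quadratic reciprocity gives (2945/4189) = (4189/2945). Reduce: 4189 ≡ 1244 (mod 2945). Now have (1244/2945).
Factor out 2: 1244 = 2^2·311. Since 2945 ≡ 1 (mod 8), (2/2945) = +1, and (2/2945)^2 = +1. Now have (311/2945).
2945 ≡ 1 (mod 4), so quadratic reciprocity gives (311/2945) = (2945/311). Reduce: 2945 ≡ 146 (mod 311). Now have (146/311).
Factor out 2: 146 = 2·73. Since 311 ≡ 7 (mod 8), (2/311) = +1. Now have (73/311).
73 ≡ 1 (mod 4), so quadratic reciprocity gives (73/311) = (311/73). Reduce: 311 ≡ 19 (mod 73). Now have (19/73).
73 ≡ 1 (mod 4), so quadratic reciprocity gives (19/73) = (73/19). Reduce: 73 ≡ 16 (mod 19). Now have (16/19).
Factor out 2: 16 = 2^4. Since 19 ≡ 3 (mod 8), (2/19) = -1, and (2/19)^4 = +1. Now have (1/19).
(1/19) = 1. Collecting the sign factors: 1.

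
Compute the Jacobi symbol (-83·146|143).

-1

By multiplicativity, (-83·146|143) = (-83|143)·(146|143).
First factor (-83|143):
Reduce the numerator: -83 ≡ 60 (mod 143), so (-83|143) = (60|143).
Factor out 2: 60 = 2^2·15. Since 143 ≡ 7 (mod 8), (2|143) = +1, and (2|143)^2 = +1. Now have (15|143).
Both 15 ≡ 3 and 143 ≡ 3 (mod 4), so reciprocity gives (15|143) = -(143|15). Reduce: 143 ≡ 8 (mod 15). Now have -(8|15).
Factor out 2: 8 = 2^3. Since 15 ≡ 7 (mod 8), (2|15) = +1, and (2|15)^3 = +1. Now have -(1|15).
(1|15) = 1. Collecting the sign factors: -1.
Second factor (146|143):
Reduce the numerator: 146 ≡ 3 (mod 143), so (146|143) = (3|143).
Both 3 ≡ 3 and 143 ≡ 3 (mod 4), so reciprocity gives (3|143) = -(143|3). Reduce: 143 ≡ 2 (mod 3). Now have -(2|3).
Factor out 2: 2 = 2. Since 3 ≡ 3 (mod 8), (2|3) = -1. Now have (1|3).
(1|3) = 1. Collecting the sign factors: 1.
Product: (-1)·(1) = -1.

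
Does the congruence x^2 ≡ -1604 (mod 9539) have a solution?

(-1604|9539)
  = -(1604|9539)    [9539 ≡ 3 mod 4 ⇒ (-1|9539) = -1]
  = -(401|9539)    [9539 ≡ 3 mod 8 ⇒ (2|9539)^2 = +1]
  = -(9539|401)    [QR: 401 ≡ 1 mod 4, sign kept]
  = -(316|401)    [9539 ≡ 316 mod 401]
  = -(79|401)    [401 ≡ 1 mod 8 ⇒ (2|401)^2 = +1]
  = -(401|79)    [QR: 401 ≡ 1 mod 4, sign kept]
  = -(6|79)    [401 ≡ 6 mod 79]
  = -(3|79)    [79 ≡ 7 mod 8 ⇒ (2|79) = +1]
  = (79|3)    [QR: both ≡ 3 mod 4, sign flips]
  = (1|3)    [79 ≡ 1 mod 3]
  = 1    [(1|3) = 1]
(-1604|9539) = 1, and 9539 is prime, so -1604 is a quadratic residue mod 9539.

yes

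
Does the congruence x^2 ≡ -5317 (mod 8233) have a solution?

yes

Pull out -1: (-5317/8233) = (-1/8233)·(5317/8233). Since 8233 ≡ 1 (mod 4), (-1/8233) = +1. Now have (5317/8233).
5317 ≡ 1 (mod 4), so quadratic reciprocity gives (5317/8233) = (8233/5317). Reduce: 8233 ≡ 2916 (mod 5317). Now have (2916/5317).
Factor out 2: 2916 = 2^2·729. Since 5317 ≡ 5 (mod 8), (2/5317) = -1, and (2/5317)^2 = +1. Now have (729/5317).
729 ≡ 1 (mod 4), so quadratic reciprocity gives (729/5317) = (5317/729). Reduce: 5317 ≡ 214 (mod 729). Now have (214/729).
Factor out 2: 214 = 2·107. Since 729 ≡ 1 (mod 8), (2/729) = +1. Now have (107/729).
729 ≡ 1 (mod 4), so quadratic reciprocity gives (107/729) = (729/107). Reduce: 729 ≡ 87 (mod 107). Now have (87/107).
Both 87 ≡ 3 and 107 ≡ 3 (mod 4), so reciprocity gives (87/107) = -(107/87). Reduce: 107 ≡ 20 (mod 87). Now have -(20/87).
Factor out 2: 20 = 2^2·5. Since 87 ≡ 7 (mod 8), (2/87) = +1, and (2/87)^2 = +1. Now have -(5/87).
5 ≡ 1 (mod 4), so quadratic reciprocity gives (5/87) = (87/5). Reduce: 87 ≡ 2 (mod 5). Now have -(2/5).
Factor out 2: 2 = 2. Since 5 ≡ 5 (mod 8), (2/5) = -1. Now have (1/5).
(1/5) = 1. Collecting the sign factors: 1.
The Legendre symbol is 1, so x^2 ≡ -5317 (mod 8233) has solution.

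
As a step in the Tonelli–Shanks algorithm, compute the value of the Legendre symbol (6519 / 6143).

(6519 / 6143)
  = (376 / 6143)    [6519 ≡ 376 mod 6143]
  = (47 / 6143)    [6143 ≡ 7 mod 8 ⇒ (2 / 6143)^3 = +1]
  = -(6143 / 47)    [QR: both ≡ 3 mod 4, sign flips]
  = -(33 / 47)    [6143 ≡ 33 mod 47]
  = -(47 / 33)    [QR: 33 ≡ 1 mod 4, sign kept]
  = -(14 / 33)    [47 ≡ 14 mod 33]
  = -(7 / 33)    [33 ≡ 1 mod 8 ⇒ (2 / 33) = +1]
  = -(33 / 7)    [QR: 33 ≡ 1 mod 4, sign kept]
  = -(5 / 7)    [33 ≡ 5 mod 7]
  = -(7 / 5)    [QR: 5 ≡ 1 mod 4, sign kept]
  = -(2 / 5)    [7 ≡ 2 mod 5]
  = (1 / 5)    [5 ≡ 5 mod 8 ⇒ (2 / 5) = -1]
  = 1    [(1 / 5) = 1]

1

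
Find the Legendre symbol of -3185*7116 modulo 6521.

By multiplicativity, (-3185·7116/6521) = (-3185/6521)·(7116/6521).
First factor (-3185/6521):
(-3185/6521)
  = (3336/6521)    [-3185 ≡ 3336 mod 6521]
  = (417/6521)    [6521 ≡ 1 mod 8 ⇒ (2/6521)^3 = +1]
  = (6521/417)    [QR: 417 ≡ 1 mod 4, sign kept]
  = (266/417)    [6521 ≡ 266 mod 417]
  = (133/417)    [417 ≡ 1 mod 8 ⇒ (2/417) = +1]
  = (417/133)    [QR: 133 ≡ 1 mod 4, sign kept]
  = (18/133)    [417 ≡ 18 mod 133]
  = -(9/133)    [133 ≡ 5 mod 8 ⇒ (2/133) = -1]
  = -(133/9)    [QR: 9 ≡ 1 mod 4, sign kept]
  = -(7/9)    [133 ≡ 7 mod 9]
  = -(9/7)    [QR: 9 ≡ 1 mod 4, sign kept]
  = -(2/7)    [9 ≡ 2 mod 7]
  = -(1/7)    [7 ≡ 7 mod 8 ⇒ (2/7) = +1]
  = -1    [(1/7) = 1]
Second factor (7116/6521):
(7116/6521)
  = (595/6521)    [7116 ≡ 595 mod 6521]
  = (6521/595)    [QR: 6521 ≡ 1 mod 4, sign kept]
  = (571/595)    [6521 ≡ 571 mod 595]
  = -(595/571)    [QR: both ≡ 3 mod 4, sign flips]
  = -(24/571)    [595 ≡ 24 mod 571]
  = (3/571)    [571 ≡ 3 mod 8 ⇒ (2/571)^3 = -1]
  = -(571/3)    [QR: both ≡ 3 mod 4, sign flips]
  = -(1/3)    [571 ≡ 1 mod 3]
  = -1    [(1/3) = 1]
Product: (-1)·(-1) = 1.

1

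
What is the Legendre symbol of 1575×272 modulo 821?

-1

By multiplicativity, (1575·272/821) = (1575/821)·(272/821).
First factor (1575/821):
Reduce the numerator: 1575 ≡ 754 (mod 821), so (1575/821) = (754/821).
Factor out 2: 754 = 2·377. Since 821 ≡ 5 (mod 8), (2/821) = -1. Now have -(377/821).
377 ≡ 1 (mod 4), so quadratic reciprocity gives (377/821) = (821/377). Reduce: 821 ≡ 67 (mod 377). Now have -(67/377).
377 ≡ 1 (mod 4), so quadratic reciprocity gives (67/377) = (377/67). Reduce: 377 ≡ 42 (mod 67). Now have -(42/67).
Factor out 2: 42 = 2·21. Since 67 ≡ 3 (mod 8), (2/67) = -1. Now have (21/67).
21 ≡ 1 (mod 4), so quadratic reciprocity gives (21/67) = (67/21). Reduce: 67 ≡ 4 (mod 21). Now have (4/21).
Factor out 2: 4 = 2^2. Since 21 ≡ 5 (mod 8), (2/21) = -1, and (2/21)^2 = +1. Now have (1/21).
(1/21) = 1. Collecting the sign factors: 1.
Second factor (272/821):
Factor out 2: 272 = 2^4·17. Since 821 ≡ 5 (mod 8), (2/821) = -1, and (2/821)^4 = +1. Now have (17/821).
17 ≡ 1 (mod 4), so quadratic reciprocity gives (17/821) = (821/17). Reduce: 821 ≡ 5 (mod 17). Now have (5/17).
5 ≡ 1 (mod 4), so quadratic reciprocity gives (5/17) = (17/5). Reduce: 17 ≡ 2 (mod 5). Now have (2/5).
Factor out 2: 2 = 2. Since 5 ≡ 5 (mod 8), (2/5) = -1. Now have -(1/5).
(1/5) = 1. Collecting the sign factors: -1.
Product: (1)·(-1) = -1.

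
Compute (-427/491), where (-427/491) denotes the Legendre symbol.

Pull out -1: (-427/491) = (-1/491)·(427/491). Since 491 ≡ 3 (mod 4), (-1/491) = -1. Now have -(427/491).
Both 427 ≡ 3 and 491 ≡ 3 (mod 4), so reciprocity gives (427/491) = -(491/427). Reduce: 491 ≡ 64 (mod 427). Now have (64/427).
Factor out 2: 64 = 2^6. Since 427 ≡ 3 (mod 8), (2/427) = -1, and (2/427)^6 = +1. Now have (1/427).
(1/427) = 1. Collecting the sign factors: 1.

1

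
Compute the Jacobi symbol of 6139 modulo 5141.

(6139/5141)
  = (998/5141)    [6139 ≡ 998 mod 5141]
  = -(499/5141)    [5141 ≡ 5 mod 8 ⇒ (2/5141) = -1]
  = -(5141/499)    [QR: 5141 ≡ 1 mod 4, sign kept]
  = -(151/499)    [5141 ≡ 151 mod 499]
  = (499/151)    [QR: both ≡ 3 mod 4, sign flips]
  = (46/151)    [499 ≡ 46 mod 151]
  = (23/151)    [151 ≡ 7 mod 8 ⇒ (2/151) = +1]
  = -(151/23)    [QR: both ≡ 3 mod 4, sign flips]
  = -(13/23)    [151 ≡ 13 mod 23]
  = -(23/13)    [QR: 13 ≡ 1 mod 4, sign kept]
  = -(10/13)    [23 ≡ 10 mod 13]
  = (5/13)    [13 ≡ 5 mod 8 ⇒ (2/13) = -1]
  = (13/5)    [QR: 5 ≡ 1 mod 4, sign kept]
  = (3/5)    [13 ≡ 3 mod 5]
  = (5/3)    [QR: 5 ≡ 1 mod 4, sign kept]
  = (2/3)    [5 ≡ 2 mod 3]
  = -(1/3)    [3 ≡ 3 mod 8 ⇒ (2/3) = -1]
  = -1    [(1/3) = 1]

-1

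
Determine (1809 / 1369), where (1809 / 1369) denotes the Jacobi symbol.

Reduce the numerator: 1809 ≡ 440 (mod 1369), so (1809 / 1369) = (440 / 1369).
Factor out 2: 440 = 2^3·55. Since 1369 ≡ 1 (mod 8), (2 / 1369) = +1, and (2 / 1369)^3 = +1. Now have (55 / 1369).
1369 ≡ 1 (mod 4), so quadratic reciprocity gives (55 / 1369) = (1369 / 55). Reduce: 1369 ≡ 49 (mod 55). Now have (49 / 55).
49 ≡ 1 (mod 4), so quadratic reciprocity gives (49 / 55) = (55 / 49). Reduce: 55 ≡ 6 (mod 49). Now have (6 / 49).
Factor out 2: 6 = 2·3. Since 49 ≡ 1 (mod 8), (2 / 49) = +1. Now have (3 / 49).
49 ≡ 1 (mod 4), so quadratic reciprocity gives (3 / 49) = (49 / 3). Reduce: 49 ≡ 1 (mod 3). Now have (1 / 3).
(1 / 3) = 1. Collecting the sign factors: 1.

1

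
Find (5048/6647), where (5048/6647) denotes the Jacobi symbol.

Factor out 2: 5048 = 2^3·631. Since 6647 ≡ 7 (mod 8), (2/6647) = +1, and (2/6647)^3 = +1. Now have (631/6647).
Both 631 ≡ 3 and 6647 ≡ 3 (mod 4), so reciprocity gives (631/6647) = -(6647/631). Reduce: 6647 ≡ 337 (mod 631). Now have -(337/631).
337 ≡ 1 (mod 4), so quadratic reciprocity gives (337/631) = (631/337). Reduce: 631 ≡ 294 (mod 337). Now have -(294/337).
Factor out 2: 294 = 2·147. Since 337 ≡ 1 (mod 8), (2/337) = +1. Now have -(147/337).
337 ≡ 1 (mod 4), so quadratic reciprocity gives (147/337) = (337/147). Reduce: 337 ≡ 43 (mod 147). Now have -(43/147).
Both 43 ≡ 3 and 147 ≡ 3 (mod 4), so reciprocity gives (43/147) = -(147/43). Reduce: 147 ≡ 18 (mod 43). Now have (18/43).
Factor out 2: 18 = 2·9. Since 43 ≡ 3 (mod 8), (2/43) = -1. Now have -(9/43).
9 ≡ 1 (mod 4), so quadratic reciprocity gives (9/43) = (43/9). Reduce: 43 ≡ 7 (mod 9). Now have -(7/9).
9 ≡ 1 (mod 4), so quadratic reciprocity gives (7/9) = (9/7). Reduce: 9 ≡ 2 (mod 7). Now have -(2/7).
Factor out 2: 2 = 2. Since 7 ≡ 7 (mod 8), (2/7) = +1. Now have -(1/7).
(1/7) = 1. Collecting the sign factors: -1.

-1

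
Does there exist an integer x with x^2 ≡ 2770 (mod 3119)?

(2770/3119)
  = (1385/3119)    [3119 ≡ 7 mod 8 ⇒ (2/3119) = +1]
  = (3119/1385)    [QR: 1385 ≡ 1 mod 4, sign kept]
  = (349/1385)    [3119 ≡ 349 mod 1385]
  = (1385/349)    [QR: 349 ≡ 1 mod 4, sign kept]
  = (338/349)    [1385 ≡ 338 mod 349]
  = -(169/349)    [349 ≡ 5 mod 8 ⇒ (2/349) = -1]
  = -(349/169)    [QR: 169 ≡ 1 mod 4, sign kept]
  = -(11/169)    [349 ≡ 11 mod 169]
  = -(169/11)    [QR: 169 ≡ 1 mod 4, sign kept]
  = -(4/11)    [169 ≡ 4 mod 11]
  = -(1/11)    [11 ≡ 3 mod 8 ⇒ (2/11)^2 = +1]
  = -1    [(1/11) = 1]
The Legendre symbol is -1, so x^2 ≡ 2770 (mod 3119) has no solution.

no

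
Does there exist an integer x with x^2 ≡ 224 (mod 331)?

yes

(224/331)
  = -(7/331)    [331 ≡ 3 mod 8 ⇒ (2/331)^5 = -1]
  = (331/7)    [QR: both ≡ 3 mod 4, sign flips]
  = (2/7)    [331 ≡ 2 mod 7]
  = (1/7)    [7 ≡ 7 mod 8 ⇒ (2/7) = +1]
  = 1    [(1/7) = 1]
(224/331) = 1, and 331 is prime, so 224 is a quadratic residue mod 331.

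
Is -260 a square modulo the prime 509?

(-260|509)
  = (249|509)    [-260 ≡ 249 mod 509]
  = (509|249)    [QR: 249 ≡ 1 mod 4, sign kept]
  = (11|249)    [509 ≡ 11 mod 249]
  = (249|11)    [QR: 249 ≡ 1 mod 4, sign kept]
  = (7|11)    [249 ≡ 7 mod 11]
  = -(11|7)    [QR: both ≡ 3 mod 4, sign flips]
  = -(4|7)    [11 ≡ 4 mod 7]
  = -(1|7)    [7 ≡ 7 mod 8 ⇒ (2|7)^2 = +1]
  = -1    [(1|7) = 1]
(-260|509) = -1, and 509 is prime, so -260 is not a quadratic residue mod 509.

no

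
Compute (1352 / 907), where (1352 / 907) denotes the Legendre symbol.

-1

Reduce the numerator: 1352 ≡ 445 (mod 907), so (1352 / 907) = (445 / 907).
445 ≡ 1 (mod 4), so quadratic reciprocity gives (445 / 907) = (907 / 445). Reduce: 907 ≡ 17 (mod 445). Now have (17 / 445).
17 ≡ 1 (mod 4), so quadratic reciprocity gives (17 / 445) = (445 / 17). Reduce: 445 ≡ 3 (mod 17). Now have (3 / 17).
17 ≡ 1 (mod 4), so quadratic reciprocity gives (3 / 17) = (17 / 3). Reduce: 17 ≡ 2 (mod 3). Now have (2 / 3).
Factor out 2: 2 = 2. Since 3 ≡ 3 (mod 8), (2 / 3) = -1. Now have -(1 / 3).
(1 / 3) = 1. Collecting the sign factors: -1.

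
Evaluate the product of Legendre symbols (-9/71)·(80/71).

By multiplicativity, (-9·80/71) = (-9/71)·(80/71).
First factor (-9/71):
Pull out -1: (-9/71) = (-1/71)·(9/71). Since 71 ≡ 3 (mod 4), (-1/71) = -1. Now have -(9/71).
9 ≡ 1 (mod 4), so quadratic reciprocity gives (9/71) = (71/9). Reduce: 71 ≡ 8 (mod 9). Now have -(8/9).
Factor out 2: 8 = 2^3. Since 9 ≡ 1 (mod 8), (2/9) = +1, and (2/9)^3 = +1. Now have -(1/9).
(1/9) = 1. Collecting the sign factors: -1.
Second factor (80/71):
Reduce the numerator: 80 ≡ 9 (mod 71), so (80/71) = (9/71).
9 ≡ 1 (mod 4), so quadratic reciprocity gives (9/71) = (71/9). Reduce: 71 ≡ 8 (mod 9). Now have (8/9).
Factor out 2: 8 = 2^3. Since 9 ≡ 1 (mod 8), (2/9) = +1, and (2/9)^3 = +1. Now have (1/9).
(1/9) = 1. Collecting the sign factors: 1.
Product: (-1)·(1) = -1.

-1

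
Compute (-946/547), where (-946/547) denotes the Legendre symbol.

-1

Pull out -1: (-946/547) = (-1/547)·(946/547). Since 547 ≡ 3 (mod 4), (-1/547) = -1. Now have -(946/547).
Reduce the numerator: 946 ≡ 399 (mod 547), so (946/547) = (399/547).
Both 399 ≡ 3 and 547 ≡ 3 (mod 4), so reciprocity gives (399/547) = -(547/399). Reduce: 547 ≡ 148 (mod 399). Now have (148/399).
Factor out 2: 148 = 2^2·37. Since 399 ≡ 7 (mod 8), (2/399) = +1, and (2/399)^2 = +1. Now have (37/399).
37 ≡ 1 (mod 4), so quadratic reciprocity gives (37/399) = (399/37). Reduce: 399 ≡ 29 (mod 37). Now have (29/37).
29 ≡ 1 (mod 4), so quadratic reciprocity gives (29/37) = (37/29). Reduce: 37 ≡ 8 (mod 29). Now have (8/29).
Factor out 2: 8 = 2^3. Since 29 ≡ 5 (mod 8), (2/29) = -1, and (2/29)^3 = -1. Now have -(1/29).
(1/29) = 1. Collecting the sign factors: -1.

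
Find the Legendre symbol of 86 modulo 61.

Reduce the numerator: 86 ≡ 25 (mod 61), so (86/61) = (25/61).
25 ≡ 1 (mod 4), so quadratic reciprocity gives (25/61) = (61/25). Reduce: 61 ≡ 11 (mod 25). Now have (11/25).
25 ≡ 1 (mod 4), so quadratic reciprocity gives (11/25) = (25/11). Reduce: 25 ≡ 3 (mod 11). Now have (3/11).
Both 3 ≡ 3 and 11 ≡ 3 (mod 4), so reciprocity gives (3/11) = -(11/3). Reduce: 11 ≡ 2 (mod 3). Now have -(2/3).
Factor out 2: 2 = 2. Since 3 ≡ 3 (mod 8), (2/3) = -1. Now have (1/3).
(1/3) = 1. Collecting the sign factors: 1.

1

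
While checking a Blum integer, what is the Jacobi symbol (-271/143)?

-1

Reduce the numerator: -271 ≡ 15 (mod 143), so (-271/143) = (15/143).
Both 15 ≡ 3 and 143 ≡ 3 (mod 4), so reciprocity gives (15/143) = -(143/15). Reduce: 143 ≡ 8 (mod 15). Now have -(8/15).
Factor out 2: 8 = 2^3. Since 15 ≡ 7 (mod 8), (2/15) = +1, and (2/15)^3 = +1. Now have -(1/15).
(1/15) = 1. Collecting the sign factors: -1.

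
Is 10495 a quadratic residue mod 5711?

Reduce the numerator: 10495 ≡ 4784 (mod 5711), so (10495/5711) = (4784/5711).
Factor out 2: 4784 = 2^4·299. Since 5711 ≡ 7 (mod 8), (2/5711) = +1, and (2/5711)^4 = +1. Now have (299/5711).
Both 299 ≡ 3 and 5711 ≡ 3 (mod 4), so reciprocity gives (299/5711) = -(5711/299). Reduce: 5711 ≡ 30 (mod 299). Now have -(30/299).
Factor out 2: 30 = 2·15. Since 299 ≡ 3 (mod 8), (2/299) = -1. Now have (15/299).
Both 15 ≡ 3 and 299 ≡ 3 (mod 4), so reciprocity gives (15/299) = -(299/15). Reduce: 299 ≡ 14 (mod 15). Now have -(14/15).
Factor out 2: 14 = 2·7. Since 15 ≡ 7 (mod 8), (2/15) = +1. Now have -(7/15).
Both 7 ≡ 3 and 15 ≡ 3 (mod 4), so reciprocity gives (7/15) = -(15/7). Reduce: 15 ≡ 1 (mod 7). Now have (1/7).
(1/7) = 1. Collecting the sign factors: 1.
(10495/5711) = 1, and 5711 is prime, so 10495 is a quadratic residue mod 5711.

yes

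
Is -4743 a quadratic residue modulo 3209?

Pull out -1: (-4743/3209) = (-1/3209)·(4743/3209). Since 3209 ≡ 1 (mod 4), (-1/3209) = +1. Now have (4743/3209).
Reduce the numerator: 4743 ≡ 1534 (mod 3209), so (4743/3209) = (1534/3209).
Factor out 2: 1534 = 2·767. Since 3209 ≡ 1 (mod 8), (2/3209) = +1. Now have (767/3209).
3209 ≡ 1 (mod 4), so quadratic reciprocity gives (767/3209) = (3209/767). Reduce: 3209 ≡ 141 (mod 767). Now have (141/767).
141 ≡ 1 (mod 4), so quadratic reciprocity gives (141/767) = (767/141). Reduce: 767 ≡ 62 (mod 141). Now have (62/141).
Factor out 2: 62 = 2·31. Since 141 ≡ 5 (mod 8), (2/141) = -1. Now have -(31/141).
141 ≡ 1 (mod 4), so quadratic reciprocity gives (31/141) = (141/31). Reduce: 141 ≡ 17 (mod 31). Now have -(17/31).
17 ≡ 1 (mod 4), so quadratic reciprocity gives (17/31) = (31/17). Reduce: 31 ≡ 14 (mod 17). Now have -(14/17).
Factor out 2: 14 = 2·7. Since 17 ≡ 1 (mod 8), (2/17) = +1. Now have -(7/17).
17 ≡ 1 (mod 4), so quadratic reciprocity gives (7/17) = (17/7). Reduce: 17 ≡ 3 (mod 7). Now have -(3/7).
Both 3 ≡ 3 and 7 ≡ 3 (mod 4), so reciprocity gives (3/7) = -(7/3). Reduce: 7 ≡ 1 (mod 3). Now have (1/3).
(1/3) = 1. Collecting the sign factors: 1.
The Legendre symbol is 1, so x^2 ≡ -4743 (mod 3209) has solution.

yes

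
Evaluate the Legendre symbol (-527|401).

1

(-527|401)
  = (275|401)    [-527 ≡ 275 mod 401]
  = (401|275)    [QR: 401 ≡ 1 mod 4, sign kept]
  = (126|275)    [401 ≡ 126 mod 275]
  = -(63|275)    [275 ≡ 3 mod 8 ⇒ (2|275) = -1]
  = (275|63)    [QR: both ≡ 3 mod 4, sign flips]
  = (23|63)    [275 ≡ 23 mod 63]
  = -(63|23)    [QR: both ≡ 3 mod 4, sign flips]
  = -(17|23)    [63 ≡ 17 mod 23]
  = -(23|17)    [QR: 17 ≡ 1 mod 4, sign kept]
  = -(6|17)    [23 ≡ 6 mod 17]
  = -(3|17)    [17 ≡ 1 mod 8 ⇒ (2|17) = +1]
  = -(17|3)    [QR: 17 ≡ 1 mod 4, sign kept]
  = -(2|3)    [17 ≡ 2 mod 3]
  = (1|3)    [3 ≡ 3 mod 8 ⇒ (2|3) = -1]
  = 1    [(1|3) = 1]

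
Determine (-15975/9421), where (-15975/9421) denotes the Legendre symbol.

1

Reduce the numerator: -15975 ≡ 2867 (mod 9421), so (-15975/9421) = (2867/9421).
9421 ≡ 1 (mod 4), so quadratic reciprocity gives (2867/9421) = (9421/2867). Reduce: 9421 ≡ 820 (mod 2867). Now have (820/2867).
Factor out 2: 820 = 2^2·205. Since 2867 ≡ 3 (mod 8), (2/2867) = -1, and (2/2867)^2 = +1. Now have (205/2867).
205 ≡ 1 (mod 4), so quadratic reciprocity gives (205/2867) = (2867/205). Reduce: 2867 ≡ 202 (mod 205). Now have (202/205).
Factor out 2: 202 = 2·101. Since 205 ≡ 5 (mod 8), (2/205) = -1. Now have -(101/205).
101 ≡ 1 (mod 4), so quadratic reciprocity gives (101/205) = (205/101). Reduce: 205 ≡ 3 (mod 101). Now have -(3/101).
101 ≡ 1 (mod 4), so quadratic reciprocity gives (3/101) = (101/3). Reduce: 101 ≡ 2 (mod 3). Now have -(2/3).
Factor out 2: 2 = 2. Since 3 ≡ 3 (mod 8), (2/3) = -1. Now have (1/3).
(1/3) = 1. Collecting the sign factors: 1.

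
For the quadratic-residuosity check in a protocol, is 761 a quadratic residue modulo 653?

(761/653)
  = (108/653)    [761 ≡ 108 mod 653]
  = (27/653)    [653 ≡ 5 mod 8 ⇒ (2/653)^2 = +1]
  = (653/27)    [QR: 653 ≡ 1 mod 4, sign kept]
  = (5/27)    [653 ≡ 5 mod 27]
  = (27/5)    [QR: 5 ≡ 1 mod 4, sign kept]
  = (2/5)    [27 ≡ 2 mod 5]
  = -(1/5)    [5 ≡ 5 mod 8 ⇒ (2/5) = -1]
  = -1    [(1/5) = 1]
(761/653) = -1, and 653 is prime, so 761 is not a quadratic residue mod 653.

no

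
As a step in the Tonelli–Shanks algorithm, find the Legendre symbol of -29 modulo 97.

Reduce the numerator: -29 ≡ 68 (mod 97), so (-29/97) = (68/97).
Factor out 2: 68 = 2^2·17. Since 97 ≡ 1 (mod 8), (2/97) = +1, and (2/97)^2 = +1. Now have (17/97).
17 ≡ 1 (mod 4), so quadratic reciprocity gives (17/97) = (97/17). Reduce: 97 ≡ 12 (mod 17). Now have (12/17).
Factor out 2: 12 = 2^2·3. Since 17 ≡ 1 (mod 8), (2/17) = +1, and (2/17)^2 = +1. Now have (3/17).
17 ≡ 1 (mod 4), so quadratic reciprocity gives (3/17) = (17/3). Reduce: 17 ≡ 2 (mod 3). Now have (2/3).
Factor out 2: 2 = 2. Since 3 ≡ 3 (mod 8), (2/3) = -1. Now have -(1/3).
(1/3) = 1. Collecting the sign factors: -1.

-1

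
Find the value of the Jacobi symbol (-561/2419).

Pull out -1: (-561/2419) = (-1/2419)·(561/2419). Since 2419 ≡ 3 (mod 4), (-1/2419) = -1. Now have -(561/2419).
561 ≡ 1 (mod 4), so quadratic reciprocity gives (561/2419) = (2419/561). Reduce: 2419 ≡ 175 (mod 561). Now have -(175/561).
561 ≡ 1 (mod 4), so quadratic reciprocity gives (175/561) = (561/175). Reduce: 561 ≡ 36 (mod 175). Now have -(36/175).
Factor out 2: 36 = 2^2·9. Since 175 ≡ 7 (mod 8), (2/175) = +1, and (2/175)^2 = +1. Now have -(9/175).
9 ≡ 1 (mod 4), so quadratic reciprocity gives (9/175) = (175/9). Reduce: 175 ≡ 4 (mod 9). Now have -(4/9).
Factor out 2: 4 = 2^2. Since 9 ≡ 1 (mod 8), (2/9) = +1, and (2/9)^2 = +1. Now have -(1/9).
(1/9) = 1. Collecting the sign factors: -1.

-1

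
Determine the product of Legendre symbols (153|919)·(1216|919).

-1

By multiplicativity, (153·1216|919) = (153|919)·(1216|919).
First factor (153|919):
153 ≡ 1 (mod 4), so quadratic reciprocity gives (153|919) = (919|153). Reduce: 919 ≡ 1 (mod 153). Now have (1|153).
(1|153) = 1. Collecting the sign factors: 1.
Second factor (1216|919):
Reduce the numerator: 1216 ≡ 297 (mod 919), so (1216|919) = (297|919).
297 ≡ 1 (mod 4), so quadratic reciprocity gives (297|919) = (919|297). Reduce: 919 ≡ 28 (mod 297). Now have (28|297).
Factor out 2: 28 = 2^2·7. Since 297 ≡ 1 (mod 8), (2|297) = +1, and (2|297)^2 = +1. Now have (7|297).
297 ≡ 1 (mod 4), so quadratic reciprocity gives (7|297) = (297|7). Reduce: 297 ≡ 3 (mod 7). Now have (3|7).
Both 3 ≡ 3 and 7 ≡ 3 (mod 4), so reciprocity gives (3|7) = -(7|3). Reduce: 7 ≡ 1 (mod 3). Now have -(1|3).
(1|3) = 1. Collecting the sign factors: -1.
Product: (1)·(-1) = -1.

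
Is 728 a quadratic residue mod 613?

yes

(728|613)
  = (115|613)    [728 ≡ 115 mod 613]
  = (613|115)    [QR: 613 ≡ 1 mod 4, sign kept]
  = (38|115)    [613 ≡ 38 mod 115]
  = -(19|115)    [115 ≡ 3 mod 8 ⇒ (2|115) = -1]
  = (115|19)    [QR: both ≡ 3 mod 4, sign flips]
  = (1|19)    [115 ≡ 1 mod 19]
  = 1    [(1|19) = 1]
The Legendre symbol is 1, so x^2 ≡ 728 (mod 613) has solution.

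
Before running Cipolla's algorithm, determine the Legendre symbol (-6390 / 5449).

(-6390 / 5449)
  = (4508 / 5449)    [-6390 ≡ 4508 mod 5449]
  = (1127 / 5449)    [5449 ≡ 1 mod 8 ⇒ (2 / 5449)^2 = +1]
  = (5449 / 1127)    [QR: 5449 ≡ 1 mod 4, sign kept]
  = (941 / 1127)    [5449 ≡ 941 mod 1127]
  = (1127 / 941)    [QR: 941 ≡ 1 mod 4, sign kept]
  = (186 / 941)    [1127 ≡ 186 mod 941]
  = -(93 / 941)    [941 ≡ 5 mod 8 ⇒ (2 / 941) = -1]
  = -(941 / 93)    [QR: 93 ≡ 1 mod 4, sign kept]
  = -(11 / 93)    [941 ≡ 11 mod 93]
  = -(93 / 11)    [QR: 93 ≡ 1 mod 4, sign kept]
  = -(5 / 11)    [93 ≡ 5 mod 11]
  = -(11 / 5)    [QR: 5 ≡ 1 mod 4, sign kept]
  = -(1 / 5)    [11 ≡ 1 mod 5]
  = -1    [(1 / 5) = 1]

-1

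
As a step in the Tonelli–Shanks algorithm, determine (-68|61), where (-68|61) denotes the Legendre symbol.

(-68|61)
  = (54|61)    [-68 ≡ 54 mod 61]
  = -(27|61)    [61 ≡ 5 mod 8 ⇒ (2|61) = -1]
  = -(61|27)    [QR: 61 ≡ 1 mod 4, sign kept]
  = -(7|27)    [61 ≡ 7 mod 27]
  = (27|7)    [QR: both ≡ 3 mod 4, sign flips]
  = (6|7)    [27 ≡ 6 mod 7]
  = (3|7)    [7 ≡ 7 mod 8 ⇒ (2|7) = +1]
  = -(7|3)    [QR: both ≡ 3 mod 4, sign flips]
  = -(1|3)    [7 ≡ 1 mod 3]
  = -1    [(1|3) = 1]

-1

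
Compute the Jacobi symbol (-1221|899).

-1

Reduce the numerator: -1221 ≡ 577 (mod 899), so (-1221|899) = (577|899).
577 ≡ 1 (mod 4), so quadratic reciprocity gives (577|899) = (899|577). Reduce: 899 ≡ 322 (mod 577). Now have (322|577).
Factor out 2: 322 = 2·161. Since 577 ≡ 1 (mod 8), (2|577) = +1. Now have (161|577).
161 ≡ 1 (mod 4), so quadratic reciprocity gives (161|577) = (577|161). Reduce: 577 ≡ 94 (mod 161). Now have (94|161).
Factor out 2: 94 = 2·47. Since 161 ≡ 1 (mod 8), (2|161) = +1. Now have (47|161).
161 ≡ 1 (mod 4), so quadratic reciprocity gives (47|161) = (161|47). Reduce: 161 ≡ 20 (mod 47). Now have (20|47).
Factor out 2: 20 = 2^2·5. Since 47 ≡ 7 (mod 8), (2|47) = +1, and (2|47)^2 = +1. Now have (5|47).
5 ≡ 1 (mod 4), so quadratic reciprocity gives (5|47) = (47|5). Reduce: 47 ≡ 2 (mod 5). Now have (2|5).
Factor out 2: 2 = 2. Since 5 ≡ 5 (mod 8), (2|5) = -1. Now have -(1|5).
(1|5) = 1. Collecting the sign factors: -1.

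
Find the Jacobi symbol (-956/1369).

1

Reduce the numerator: -956 ≡ 413 (mod 1369), so (-956/1369) = (413/1369).
413 ≡ 1 (mod 4), so quadratic reciprocity gives (413/1369) = (1369/413). Reduce: 1369 ≡ 130 (mod 413). Now have (130/413).
Factor out 2: 130 = 2·65. Since 413 ≡ 5 (mod 8), (2/413) = -1. Now have -(65/413).
65 ≡ 1 (mod 4), so quadratic reciprocity gives (65/413) = (413/65). Reduce: 413 ≡ 23 (mod 65). Now have -(23/65).
65 ≡ 1 (mod 4), so quadratic reciprocity gives (23/65) = (65/23). Reduce: 65 ≡ 19 (mod 23). Now have -(19/23).
Both 19 ≡ 3 and 23 ≡ 3 (mod 4), so reciprocity gives (19/23) = -(23/19). Reduce: 23 ≡ 4 (mod 19). Now have (4/19).
Factor out 2: 4 = 2^2. Since 19 ≡ 3 (mod 8), (2/19) = -1, and (2/19)^2 = +1. Now have (1/19).
(1/19) = 1. Collecting the sign factors: 1.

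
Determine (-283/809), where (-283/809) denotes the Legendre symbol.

-1

(-283/809)
  = (526/809)    [-283 ≡ 526 mod 809]
  = (263/809)    [809 ≡ 1 mod 8 ⇒ (2/809) = +1]
  = (809/263)    [QR: 809 ≡ 1 mod 4, sign kept]
  = (20/263)    [809 ≡ 20 mod 263]
  = (5/263)    [263 ≡ 7 mod 8 ⇒ (2/263)^2 = +1]
  = (263/5)    [QR: 5 ≡ 1 mod 4, sign kept]
  = (3/5)    [263 ≡ 3 mod 5]
  = (5/3)    [QR: 5 ≡ 1 mod 4, sign kept]
  = (2/3)    [5 ≡ 2 mod 3]
  = -(1/3)    [3 ≡ 3 mod 8 ⇒ (2/3) = -1]
  = -1    [(1/3) = 1]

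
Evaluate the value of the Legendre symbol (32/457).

1

Factor out 2: 32 = 2^5. Since 457 ≡ 1 (mod 8), (2/457) = +1, and (2/457)^5 = +1. Now have (1/457).
(1/457) = 1. Collecting the sign factors: 1.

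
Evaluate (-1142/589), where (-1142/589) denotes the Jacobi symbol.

1

(-1142/589)
  = (1142/589)    [589 ≡ 1 mod 4 ⇒ (-1/589) = +1]
  = (553/589)    [1142 ≡ 553 mod 589]
  = (589/553)    [QR: 553 ≡ 1 mod 4, sign kept]
  = (36/553)    [589 ≡ 36 mod 553]
  = (9/553)    [553 ≡ 1 mod 8 ⇒ (2/553)^2 = +1]
  = (553/9)    [QR: 9 ≡ 1 mod 4, sign kept]
  = (4/9)    [553 ≡ 4 mod 9]
  = (1/9)    [9 ≡ 1 mod 8 ⇒ (2/9)^2 = +1]
  = 1    [(1/9) = 1]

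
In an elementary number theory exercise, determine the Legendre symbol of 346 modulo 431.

1

Factor out 2: 346 = 2·173. Since 431 ≡ 7 (mod 8), (2|431) = +1. Now have (173|431).
173 ≡ 1 (mod 4), so quadratic reciprocity gives (173|431) = (431|173). Reduce: 431 ≡ 85 (mod 173). Now have (85|173).
85 ≡ 1 (mod 4), so quadratic reciprocity gives (85|173) = (173|85). Reduce: 173 ≡ 3 (mod 85). Now have (3|85).
85 ≡ 1 (mod 4), so quadratic reciprocity gives (3|85) = (85|3). Reduce: 85 ≡ 1 (mod 3). Now have (1|3).
(1|3) = 1. Collecting the sign factors: 1.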